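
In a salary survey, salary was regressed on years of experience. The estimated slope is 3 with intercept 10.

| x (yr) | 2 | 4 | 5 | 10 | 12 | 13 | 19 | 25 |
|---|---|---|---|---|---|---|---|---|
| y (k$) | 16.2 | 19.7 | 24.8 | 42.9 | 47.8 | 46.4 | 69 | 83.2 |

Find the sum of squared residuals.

x=2: ŷ = 10 + 3·2 = 16; r = 16.2 − 16 = 0.2
x=4: ŷ = 10 + 3·4 = 22; r = 19.7 − 22 = -2.3
x=5: ŷ = 10 + 3·5 = 25; r = 24.8 − 25 = -0.2
x=10: ŷ = 10 + 3·10 = 40; r = 42.9 − 40 = 2.9
x=12: ŷ = 10 + 3·12 = 46; r = 47.8 − 46 = 1.8
x=13: ŷ = 10 + 3·13 = 49; r = 46.4 − 49 = -2.6
x=19: ŷ = 10 + 3·19 = 67; r = 69 − 67 = 2
x=25: ŷ = 10 + 3·25 = 85; r = 83.2 − 85 = -1.8
SSE = 0.04 + 5.29 + 0.04 + 8.41 + 3.24 + 6.76 + 4 + 3.24 = 31.02

SSE = 31.02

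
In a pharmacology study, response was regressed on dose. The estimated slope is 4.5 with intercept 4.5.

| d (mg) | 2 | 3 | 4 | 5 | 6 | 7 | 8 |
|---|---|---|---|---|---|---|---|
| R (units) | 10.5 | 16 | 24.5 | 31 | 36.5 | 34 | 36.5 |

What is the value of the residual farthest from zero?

e = 5

d=2: ŷ = 4.5 + 4.5·2 = 13.5; e = 10.5 − 13.5 = -3
d=3: ŷ = 4.5 + 4.5·3 = 18; e = 16 − 18 = -2
d=4: ŷ = 4.5 + 4.5·4 = 22.5; e = 24.5 − 22.5 = 2
d=5: ŷ = 4.5 + 4.5·5 = 27; e = 31 − 27 = 4
d=6: ŷ = 4.5 + 4.5·6 = 31.5; e = 36.5 − 31.5 = 5
d=7: ŷ = 4.5 + 4.5·7 = 36; e = 34 − 36 = -2
d=8: ŷ = 4.5 + 4.5·8 = 40.5; e = 36.5 − 40.5 = -4
Largest |e| is 5 at d = 6, residual 5.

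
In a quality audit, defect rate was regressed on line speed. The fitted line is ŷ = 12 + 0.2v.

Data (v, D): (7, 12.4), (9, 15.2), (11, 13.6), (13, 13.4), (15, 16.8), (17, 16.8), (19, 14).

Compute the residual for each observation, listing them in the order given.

v=7: ŷ = 12 + 0.2·7 = 13.4; r = 12.4 − 13.4 = -1
v=9: ŷ = 12 + 0.2·9 = 13.8; r = 15.2 − 13.8 = 1.4
v=11: ŷ = 12 + 0.2·11 = 14.2; r = 13.6 − 14.2 = -0.6
v=13: ŷ = 12 + 0.2·13 = 14.6; r = 13.4 − 14.6 = -1.2
v=15: ŷ = 12 + 0.2·15 = 15; r = 16.8 − 15 = 1.8
v=17: ŷ = 12 + 0.2·17 = 15.4; r = 16.8 − 15.4 = 1.4
v=19: ŷ = 12 + 0.2·19 = 15.8; r = 14 − 15.8 = -1.8

-1, 1.4, -0.6, -1.2, 1.8, 1.4, -1.8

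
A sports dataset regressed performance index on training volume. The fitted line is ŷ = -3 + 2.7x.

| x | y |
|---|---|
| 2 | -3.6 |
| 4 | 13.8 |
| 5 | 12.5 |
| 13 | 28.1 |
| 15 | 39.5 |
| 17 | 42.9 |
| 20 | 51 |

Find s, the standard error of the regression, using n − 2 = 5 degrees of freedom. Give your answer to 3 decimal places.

s = 4.382

x=2: ŷ = -3 + 2.7·2 = 2.4; e = -3.6 − 2.4 = -6
x=4: ŷ = -3 + 2.7·4 = 7.8; e = 13.8 − 7.8 = 6
x=5: ŷ = -3 + 2.7·5 = 10.5; e = 12.5 − 10.5 = 2
x=13: ŷ = -3 + 2.7·13 = 32.1; e = 28.1 − 32.1 = -4
x=15: ŷ = -3 + 2.7·15 = 37.5; e = 39.5 − 37.5 = 2
x=17: ŷ = -3 + 2.7·17 = 42.9; e = 42.9 − 42.9 = 0
x=20: ŷ = -3 + 2.7·20 = 51; e = 51 − 51 = 0
SSE = 36 + 36 + 4 + 16 + 4 + 0 + 0 = 96
s = √(96/5) = √19.2 ≈ 4.382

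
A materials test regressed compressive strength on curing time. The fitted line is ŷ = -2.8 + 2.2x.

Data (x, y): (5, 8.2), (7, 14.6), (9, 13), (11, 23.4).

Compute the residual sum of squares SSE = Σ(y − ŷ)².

x=5: ŷ = -2.8 + 2.2·5 = 8.2; e = 8.2 − 8.2 = 0
x=7: ŷ = -2.8 + 2.2·7 = 12.6; e = 14.6 − 12.6 = 2
x=9: ŷ = -2.8 + 2.2·9 = 17; e = 13 − 17 = -4
x=11: ŷ = -2.8 + 2.2·11 = 21.4; e = 23.4 − 21.4 = 2
SSE = 0 + 4 + 16 + 4 = 24

SSE = 24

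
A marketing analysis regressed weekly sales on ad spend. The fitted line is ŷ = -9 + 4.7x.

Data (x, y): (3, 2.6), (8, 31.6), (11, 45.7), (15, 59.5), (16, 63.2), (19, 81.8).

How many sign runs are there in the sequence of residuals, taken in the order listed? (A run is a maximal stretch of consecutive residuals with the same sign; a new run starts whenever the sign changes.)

4 runs

x=3: ŷ = -9 + 4.7·3 = 5.1; r = 2.6 − 5.1 = -2.5
x=8: ŷ = -9 + 4.7·8 = 28.6; r = 31.6 − 28.6 = 3
x=11: ŷ = -9 + 4.7·11 = 42.7; r = 45.7 − 42.7 = 3
x=15: ŷ = -9 + 4.7·15 = 61.5; r = 59.5 − 61.5 = -2
x=16: ŷ = -9 + 4.7·16 = 66.2; r = 63.2 − 66.2 = -3
x=19: ŷ = -9 + 4.7·19 = 80.3; r = 81.8 − 80.3 = 1.5
Signs: − + + − − +
Runs: −×1, +×2, −×2, +×1 → 4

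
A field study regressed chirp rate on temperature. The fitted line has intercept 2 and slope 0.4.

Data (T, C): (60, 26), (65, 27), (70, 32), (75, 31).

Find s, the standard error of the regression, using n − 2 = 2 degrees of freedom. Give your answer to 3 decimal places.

T=60: Ĉ = 2 + 0.4·60 = 26; r = 26 − 26 = 0
T=65: Ĉ = 2 + 0.4·65 = 28; r = 27 − 28 = -1
T=70: Ĉ = 2 + 0.4·70 = 30; r = 32 − 30 = 2
T=75: Ĉ = 2 + 0.4·75 = 32; r = 31 − 32 = -1
SSE = 0 + 1 + 4 + 1 = 6
s = √(6/2) = √3 ≈ 1.732

s = 1.732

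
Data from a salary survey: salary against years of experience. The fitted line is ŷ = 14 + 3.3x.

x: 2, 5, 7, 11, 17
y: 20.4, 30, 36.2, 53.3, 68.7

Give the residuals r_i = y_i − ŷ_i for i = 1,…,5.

x=2: ŷ = 14 + 3.3·2 = 20.6; r = 20.4 − 20.6 = -0.2
x=5: ŷ = 14 + 3.3·5 = 30.5; r = 30 − 30.5 = -0.5
x=7: ŷ = 14 + 3.3·7 = 37.1; r = 36.2 − 37.1 = -0.9
x=11: ŷ = 14 + 3.3·11 = 50.3; r = 53.3 − 50.3 = 3
x=17: ŷ = 14 + 3.3·17 = 70.1; r = 68.7 − 70.1 = -1.4

-0.2, -0.5, -0.9, 3, -1.4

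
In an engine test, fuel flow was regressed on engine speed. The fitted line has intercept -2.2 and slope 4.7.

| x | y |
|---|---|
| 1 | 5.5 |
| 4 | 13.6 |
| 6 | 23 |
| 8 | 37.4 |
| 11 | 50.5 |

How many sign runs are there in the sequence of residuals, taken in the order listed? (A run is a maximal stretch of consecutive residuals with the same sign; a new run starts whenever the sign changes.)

3 runs

x=1: ŷ = -2.2 + 4.7·1 = 2.5; e = 5.5 − 2.5 = 3
x=4: ŷ = -2.2 + 4.7·4 = 16.6; e = 13.6 − 16.6 = -3
x=6: ŷ = -2.2 + 4.7·6 = 26; e = 23 − 26 = -3
x=8: ŷ = -2.2 + 4.7·8 = 35.4; e = 37.4 − 35.4 = 2
x=11: ŷ = -2.2 + 4.7·11 = 49.5; e = 50.5 − 49.5 = 1
Signs: + − − + +
Runs: +×1, −×2, +×2 → 3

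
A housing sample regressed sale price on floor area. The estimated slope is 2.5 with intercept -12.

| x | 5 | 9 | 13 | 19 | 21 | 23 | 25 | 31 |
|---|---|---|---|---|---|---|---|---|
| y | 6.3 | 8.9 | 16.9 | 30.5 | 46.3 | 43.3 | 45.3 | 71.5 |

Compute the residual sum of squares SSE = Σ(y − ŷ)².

SSE = 175.68

x=5: ŷ = -12 + 2.5·5 = 0.5; e = 6.3 − 0.5 = 5.8
x=9: ŷ = -12 + 2.5·9 = 10.5; e = 8.9 − 10.5 = -1.6
x=13: ŷ = -12 + 2.5·13 = 20.5; e = 16.9 − 20.5 = -3.6
x=19: ŷ = -12 + 2.5·19 = 35.5; e = 30.5 − 35.5 = -5
x=21: ŷ = -12 + 2.5·21 = 40.5; e = 46.3 − 40.5 = 5.8
x=23: ŷ = -12 + 2.5·23 = 45.5; e = 43.3 − 45.5 = -2.2
x=25: ŷ = -12 + 2.5·25 = 50.5; e = 45.3 − 50.5 = -5.2
x=31: ŷ = -12 + 2.5·31 = 65.5; e = 71.5 − 65.5 = 6
SSE = 33.64 + 2.56 + 12.96 + 25 + 33.64 + 4.84 + 27.04 + 36 = 175.68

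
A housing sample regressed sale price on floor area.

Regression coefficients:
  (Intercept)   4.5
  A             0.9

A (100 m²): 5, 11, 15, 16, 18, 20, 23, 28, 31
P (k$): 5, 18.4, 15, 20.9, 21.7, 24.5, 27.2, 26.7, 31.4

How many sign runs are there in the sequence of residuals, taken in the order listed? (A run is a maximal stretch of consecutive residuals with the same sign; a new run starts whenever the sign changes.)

5 runs

A=5: ŷ = 4.5 + 0.9·5 = 9; e = 5 − 9 = -4
A=11: ŷ = 4.5 + 0.9·11 = 14.4; e = 18.4 − 14.4 = 4
A=15: ŷ = 4.5 + 0.9·15 = 18; e = 15 − 18 = -3
A=16: ŷ = 4.5 + 0.9·16 = 18.9; e = 20.9 − 18.9 = 2
A=18: ŷ = 4.5 + 0.9·18 = 20.7; e = 21.7 − 20.7 = 1
A=20: ŷ = 4.5 + 0.9·20 = 22.5; e = 24.5 − 22.5 = 2
A=23: ŷ = 4.5 + 0.9·23 = 25.2; e = 27.2 − 25.2 = 2
A=28: ŷ = 4.5 + 0.9·28 = 29.7; e = 26.7 − 29.7 = -3
A=31: ŷ = 4.5 + 0.9·31 = 32.4; e = 31.4 − 32.4 = -1
Signs: − + − + + + + − −
Runs: −×1, +×1, −×1, +×4, −×2 → 5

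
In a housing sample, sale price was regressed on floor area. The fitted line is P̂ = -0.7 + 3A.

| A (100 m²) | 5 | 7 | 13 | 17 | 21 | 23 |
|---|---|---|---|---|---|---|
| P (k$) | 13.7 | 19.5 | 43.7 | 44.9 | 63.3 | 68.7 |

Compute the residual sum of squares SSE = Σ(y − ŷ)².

SSE = 60.48

A=5: P̂ = -0.7 + 3·5 = 14.3; e = 13.7 − 14.3 = -0.6
A=7: P̂ = -0.7 + 3·7 = 20.3; e = 19.5 − 20.3 = -0.8
A=13: P̂ = -0.7 + 3·13 = 38.3; e = 43.7 − 38.3 = 5.4
A=17: P̂ = -0.7 + 3·17 = 50.3; e = 44.9 − 50.3 = -5.4
A=21: P̂ = -0.7 + 3·21 = 62.3; e = 63.3 − 62.3 = 1
A=23: P̂ = -0.7 + 3·23 = 68.3; e = 68.7 − 68.3 = 0.4
SSE = 0.36 + 0.64 + 29.16 + 29.16 + 1 + 0.16 = 60.48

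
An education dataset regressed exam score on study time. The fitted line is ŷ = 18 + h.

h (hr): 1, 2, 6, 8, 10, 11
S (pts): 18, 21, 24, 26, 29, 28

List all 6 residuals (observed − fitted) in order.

h=1: ŷ = 18 + 1 = 19; r = 18 − 19 = -1
h=2: ŷ = 18 + 2 = 20; r = 21 − 20 = 1
h=6: ŷ = 18 + 6 = 24; r = 24 − 24 = 0
h=8: ŷ = 18 + 8 = 26; r = 26 − 26 = 0
h=10: ŷ = 18 + 10 = 28; r = 29 − 28 = 1
h=11: ŷ = 18 + 11 = 29; r = 28 − 29 = -1

-1, 1, 0, 0, 1, -1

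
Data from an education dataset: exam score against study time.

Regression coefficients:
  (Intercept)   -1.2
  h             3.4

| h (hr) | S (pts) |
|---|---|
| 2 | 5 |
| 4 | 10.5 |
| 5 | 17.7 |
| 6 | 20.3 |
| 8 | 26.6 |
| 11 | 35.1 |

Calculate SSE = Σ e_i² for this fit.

SSE = 10.36

h=2: ŷ = -1.2 + 3.4·2 = 5.6; e = 5 − 5.6 = -0.6
h=4: ŷ = -1.2 + 3.4·4 = 12.4; e = 10.5 − 12.4 = -1.9
h=5: ŷ = -1.2 + 3.4·5 = 15.8; e = 17.7 − 15.8 = 1.9
h=6: ŷ = -1.2 + 3.4·6 = 19.2; e = 20.3 − 19.2 = 1.1
h=8: ŷ = -1.2 + 3.4·8 = 26; e = 26.6 − 26 = 0.6
h=11: ŷ = -1.2 + 3.4·11 = 36.2; e = 35.1 − 36.2 = -1.1
SSE = 0.36 + 3.61 + 3.61 + 1.21 + 0.36 + 1.21 = 10.36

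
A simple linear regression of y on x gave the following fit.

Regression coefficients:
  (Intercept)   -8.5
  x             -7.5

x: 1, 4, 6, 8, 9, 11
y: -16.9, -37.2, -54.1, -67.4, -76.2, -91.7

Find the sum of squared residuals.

x=1: ŷ = -8.5 − 7.5·1 = -16; r = -16.9 − (-16) = -0.9
x=4: ŷ = -8.5 − 7.5·4 = -38.5; r = -37.2 − (-38.5) = 1.3
x=6: ŷ = -8.5 − 7.5·6 = -53.5; r = -54.1 − (-53.5) = -0.6
x=8: ŷ = -8.5 − 7.5·8 = -68.5; r = -67.4 − (-68.5) = 1.1
x=9: ŷ = -8.5 − 7.5·9 = -76; r = -76.2 − (-76) = -0.2
x=11: ŷ = -8.5 − 7.5·11 = -91; r = -91.7 − (-91) = -0.7
SSE = 0.81 + 1.69 + 0.36 + 1.21 + 0.04 + 0.49 = 4.6

SSE = 4.6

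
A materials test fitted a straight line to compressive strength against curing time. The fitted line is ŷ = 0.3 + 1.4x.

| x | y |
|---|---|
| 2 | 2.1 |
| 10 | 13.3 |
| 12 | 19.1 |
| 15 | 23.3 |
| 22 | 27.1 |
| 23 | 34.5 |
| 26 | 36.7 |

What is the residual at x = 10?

ŷ = 0.3 + 1.4·10 = 14.3
e = 13.3 − 14.3 = -1

e = -1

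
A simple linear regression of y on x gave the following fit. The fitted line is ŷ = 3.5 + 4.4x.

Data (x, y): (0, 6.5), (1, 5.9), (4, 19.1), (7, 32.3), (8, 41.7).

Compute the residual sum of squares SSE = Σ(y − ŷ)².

x=0: ŷ = 3.5 + 4.4·0 = 3.5; e = 6.5 − 3.5 = 3
x=1: ŷ = 3.5 + 4.4·1 = 7.9; e = 5.9 − 7.9 = -2
x=4: ŷ = 3.5 + 4.4·4 = 21.1; e = 19.1 − 21.1 = -2
x=7: ŷ = 3.5 + 4.4·7 = 34.3; e = 32.3 − 34.3 = -2
x=8: ŷ = 3.5 + 4.4·8 = 38.7; e = 41.7 − 38.7 = 3
SSE = 9 + 4 + 4 + 4 + 9 = 30

SSE = 30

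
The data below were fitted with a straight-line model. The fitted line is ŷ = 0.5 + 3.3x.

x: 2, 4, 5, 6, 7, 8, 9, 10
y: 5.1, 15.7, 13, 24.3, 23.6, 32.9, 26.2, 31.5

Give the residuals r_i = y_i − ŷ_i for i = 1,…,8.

x=2: ŷ = 0.5 + 3.3·2 = 7.1; r = 5.1 − 7.1 = -2
x=4: ŷ = 0.5 + 3.3·4 = 13.7; r = 15.7 − 13.7 = 2
x=5: ŷ = 0.5 + 3.3·5 = 17; r = 13 − 17 = -4
x=6: ŷ = 0.5 + 3.3·6 = 20.3; r = 24.3 − 20.3 = 4
x=7: ŷ = 0.5 + 3.3·7 = 23.6; r = 23.6 − 23.6 = 0
x=8: ŷ = 0.5 + 3.3·8 = 26.9; r = 32.9 − 26.9 = 6
x=9: ŷ = 0.5 + 3.3·9 = 30.2; r = 26.2 − 30.2 = -4
x=10: ŷ = 0.5 + 3.3·10 = 33.5; r = 31.5 − 33.5 = -2

-2, 2, -4, 4, 0, 6, -4, -2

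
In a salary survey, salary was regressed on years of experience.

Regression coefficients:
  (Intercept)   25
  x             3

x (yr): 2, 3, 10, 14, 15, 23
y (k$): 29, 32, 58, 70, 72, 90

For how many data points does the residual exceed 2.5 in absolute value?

x=2: ŷ = 25 + 3·2 = 31; r = 29 − 31 = -2
x=3: ŷ = 25 + 3·3 = 34; r = 32 − 34 = -2
x=10: ŷ = 25 + 3·10 = 55; r = 58 − 55 = 3
x=14: ŷ = 25 + 3·14 = 67; r = 70 − 67 = 3
x=15: ŷ = 25 + 3·15 = 70; r = 72 − 70 = 2
x=23: ŷ = 25 + 3·23 = 94; r = 90 − 94 = -4
|r| > 2.5: x=10 (|r|=3), x=14 (|r|=3), x=23 (|r|=4) → 3

3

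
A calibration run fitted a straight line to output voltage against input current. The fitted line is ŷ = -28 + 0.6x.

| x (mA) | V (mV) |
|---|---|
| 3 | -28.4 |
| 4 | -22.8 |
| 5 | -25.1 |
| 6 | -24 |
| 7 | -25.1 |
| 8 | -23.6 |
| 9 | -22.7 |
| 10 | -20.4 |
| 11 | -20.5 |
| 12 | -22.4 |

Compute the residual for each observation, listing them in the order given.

-2.2, 2.8, -0.1, 0.4, -1.3, -0.4, -0.1, 1.6, 0.9, -1.6

x=3: ŷ = -28 + 0.6·3 = -26.2; r = -28.4 − (-26.2) = -2.2
x=4: ŷ = -28 + 0.6·4 = -25.6; r = -22.8 − (-25.6) = 2.8
x=5: ŷ = -28 + 0.6·5 = -25; r = -25.1 − (-25) = -0.1
x=6: ŷ = -28 + 0.6·6 = -24.4; r = -24 − (-24.4) = 0.4
x=7: ŷ = -28 + 0.6·7 = -23.8; r = -25.1 − (-23.8) = -1.3
x=8: ŷ = -28 + 0.6·8 = -23.2; r = -23.6 − (-23.2) = -0.4
x=9: ŷ = -28 + 0.6·9 = -22.6; r = -22.7 − (-22.6) = -0.1
x=10: ŷ = -28 + 0.6·10 = -22; r = -20.4 − (-22) = 1.6
x=11: ŷ = -28 + 0.6·11 = -21.4; r = -20.5 − (-21.4) = 0.9
x=12: ŷ = -28 + 0.6·12 = -20.8; r = -22.4 − (-20.8) = -1.6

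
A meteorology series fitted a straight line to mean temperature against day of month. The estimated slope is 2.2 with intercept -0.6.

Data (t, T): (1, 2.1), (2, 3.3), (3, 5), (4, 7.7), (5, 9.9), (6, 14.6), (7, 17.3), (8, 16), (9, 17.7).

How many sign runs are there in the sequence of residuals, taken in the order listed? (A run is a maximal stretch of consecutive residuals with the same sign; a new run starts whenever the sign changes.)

t=1: T̂ = -0.6 + 2.2·1 = 1.6; r = 2.1 − 1.6 = 0.5
t=2: T̂ = -0.6 + 2.2·2 = 3.8; r = 3.3 − 3.8 = -0.5
t=3: T̂ = -0.6 + 2.2·3 = 6; r = 5 − 6 = -1
t=4: T̂ = -0.6 + 2.2·4 = 8.2; r = 7.7 − 8.2 = -0.5
t=5: T̂ = -0.6 + 2.2·5 = 10.4; r = 9.9 − 10.4 = -0.5
t=6: T̂ = -0.6 + 2.2·6 = 12.6; r = 14.6 − 12.6 = 2
t=7: T̂ = -0.6 + 2.2·7 = 14.8; r = 17.3 − 14.8 = 2.5
t=8: T̂ = -0.6 + 2.2·8 = 17; r = 16 − 17 = -1
t=9: T̂ = -0.6 + 2.2·9 = 19.2; r = 17.7 − 19.2 = -1.5
Signs: + − − − − + + − −
Runs: +×1, −×4, +×2, −×2 → 4

4 runs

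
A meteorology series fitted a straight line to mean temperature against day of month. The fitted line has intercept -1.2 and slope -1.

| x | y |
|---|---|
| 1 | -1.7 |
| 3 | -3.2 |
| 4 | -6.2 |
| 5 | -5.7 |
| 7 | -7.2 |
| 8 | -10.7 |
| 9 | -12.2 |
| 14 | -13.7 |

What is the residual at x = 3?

r = 1

ŷ = -1.2 − 3 = -4.2
r = -3.2 − (-4.2) = 1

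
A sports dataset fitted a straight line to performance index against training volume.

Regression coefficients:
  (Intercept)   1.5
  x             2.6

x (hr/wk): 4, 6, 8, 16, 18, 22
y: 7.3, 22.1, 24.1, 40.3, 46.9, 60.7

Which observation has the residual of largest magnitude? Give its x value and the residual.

x = 6, r = 5

x=4: ŷ = 1.5 + 2.6·4 = 11.9; r = 7.3 − 11.9 = -4.6
x=6: ŷ = 1.5 + 2.6·6 = 17.1; r = 22.1 − 17.1 = 5
x=8: ŷ = 1.5 + 2.6·8 = 22.3; r = 24.1 − 22.3 = 1.8
x=16: ŷ = 1.5 + 2.6·16 = 43.1; r = 40.3 − 43.1 = -2.8
x=18: ŷ = 1.5 + 2.6·18 = 48.3; r = 46.9 − 48.3 = -1.4
x=22: ŷ = 1.5 + 2.6·22 = 58.7; r = 60.7 − 58.7 = 2
Largest |r| is 5 at x = 6, residual 5.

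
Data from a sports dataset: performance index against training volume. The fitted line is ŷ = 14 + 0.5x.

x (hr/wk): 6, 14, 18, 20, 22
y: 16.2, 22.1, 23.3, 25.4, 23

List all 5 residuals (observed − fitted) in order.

-0.8, 1.1, 0.3, 1.4, -2

x=6: ŷ = 14 + 0.5·6 = 17; r = 16.2 − 17 = -0.8
x=14: ŷ = 14 + 0.5·14 = 21; r = 22.1 − 21 = 1.1
x=18: ŷ = 14 + 0.5·18 = 23; r = 23.3 − 23 = 0.3
x=20: ŷ = 14 + 0.5·20 = 24; r = 25.4 − 24 = 1.4
x=22: ŷ = 14 + 0.5·22 = 25; r = 23 − 25 = -2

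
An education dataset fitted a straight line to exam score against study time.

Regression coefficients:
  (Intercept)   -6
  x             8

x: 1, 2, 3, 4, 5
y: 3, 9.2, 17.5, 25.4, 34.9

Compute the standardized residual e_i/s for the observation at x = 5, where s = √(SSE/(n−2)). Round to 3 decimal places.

x=1: ŷ = -6 + 8·1 = 2; e = 3 − 2 = 1
x=2: ŷ = -6 + 8·2 = 10; e = 9.2 − 10 = -0.8
x=3: ŷ = -6 + 8·3 = 18; e = 17.5 − 18 = -0.5
x=4: ŷ = -6 + 8·4 = 26; e = 25.4 − 26 = -0.6
x=5: ŷ = -6 + 8·5 = 34; e = 34.9 − 34 = 0.9
SSE = 1 + 0.64 + 0.25 + 0.36 + 0.81 = 3.06
s = √(3.06/3) = 1.00995
e/s = 0.9 / 1.00995 = 0.891

0.891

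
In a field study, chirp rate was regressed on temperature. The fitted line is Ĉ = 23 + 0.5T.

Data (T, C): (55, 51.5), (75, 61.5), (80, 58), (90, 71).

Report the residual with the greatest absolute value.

T=55: Ĉ = 23 + 0.5·55 = 50.5; r = 51.5 − 50.5 = 1
T=75: Ĉ = 23 + 0.5·75 = 60.5; r = 61.5 − 60.5 = 1
T=80: Ĉ = 23 + 0.5·80 = 63; r = 58 − 63 = -5
T=90: Ĉ = 23 + 0.5·90 = 68; r = 71 − 68 = 3
Largest |r| is 5 at T = 80, residual -5.

r = -5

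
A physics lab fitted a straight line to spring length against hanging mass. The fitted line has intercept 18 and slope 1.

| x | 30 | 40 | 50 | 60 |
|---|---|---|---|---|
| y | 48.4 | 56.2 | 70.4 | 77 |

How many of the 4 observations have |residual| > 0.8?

3

x=30: ŷ = 18 + 30 = 48; r = 48.4 − 48 = 0.4
x=40: ŷ = 18 + 40 = 58; r = 56.2 − 58 = -1.8
x=50: ŷ = 18 + 50 = 68; r = 70.4 − 68 = 2.4
x=60: ŷ = 18 + 60 = 78; r = 77 − 78 = -1
|r| > 0.8: x=40 (|r|=1.8), x=50 (|r|=2.4), x=60 (|r|=1) → 3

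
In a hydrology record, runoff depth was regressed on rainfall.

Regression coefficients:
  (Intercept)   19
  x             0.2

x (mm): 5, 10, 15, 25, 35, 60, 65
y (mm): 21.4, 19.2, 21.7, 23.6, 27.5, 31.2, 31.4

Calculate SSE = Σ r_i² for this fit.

SSE = 8.1

x=5: ŷ = 19 + 0.2·5 = 20; r = 21.4 − 20 = 1.4
x=10: ŷ = 19 + 0.2·10 = 21; r = 19.2 − 21 = -1.8
x=15: ŷ = 19 + 0.2·15 = 22; r = 21.7 − 22 = -0.3
x=25: ŷ = 19 + 0.2·25 = 24; r = 23.6 − 24 = -0.4
x=35: ŷ = 19 + 0.2·35 = 26; r = 27.5 − 26 = 1.5
x=60: ŷ = 19 + 0.2·60 = 31; r = 31.2 − 31 = 0.2
x=65: ŷ = 19 + 0.2·65 = 32; r = 31.4 − 32 = -0.6
SSE = 1.96 + 3.24 + 0.09 + 0.16 + 2.25 + 0.04 + 0.36 = 8.1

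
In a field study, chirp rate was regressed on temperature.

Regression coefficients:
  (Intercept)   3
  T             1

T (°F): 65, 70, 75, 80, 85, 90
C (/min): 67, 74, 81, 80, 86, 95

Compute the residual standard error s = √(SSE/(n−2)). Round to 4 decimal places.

T=65: Ĉ = 3 + 65 = 68; e = 67 − 68 = -1
T=70: Ĉ = 3 + 70 = 73; e = 74 − 73 = 1
T=75: Ĉ = 3 + 75 = 78; e = 81 − 78 = 3
T=80: Ĉ = 3 + 80 = 83; e = 80 − 83 = -3
T=85: Ĉ = 3 + 85 = 88; e = 86 − 88 = -2
T=90: Ĉ = 3 + 90 = 93; e = 95 − 93 = 2
SSE = 1 + 1 + 9 + 9 + 4 + 4 = 28
s = √(28/4) = √7 ≈ 2.6458

s = 2.6458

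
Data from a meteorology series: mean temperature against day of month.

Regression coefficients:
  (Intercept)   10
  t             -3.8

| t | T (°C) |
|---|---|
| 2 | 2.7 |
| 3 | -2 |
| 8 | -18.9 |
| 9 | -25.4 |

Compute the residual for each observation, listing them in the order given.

0.3, -0.6, 1.5, -1.2

t=2: ŷ = 10 − 3.8·2 = 2.4; e = 2.7 − 2.4 = 0.3
t=3: ŷ = 10 − 3.8·3 = -1.4; e = -2 − (-1.4) = -0.6
t=8: ŷ = 10 − 3.8·8 = -20.4; e = -18.9 − (-20.4) = 1.5
t=9: ŷ = 10 − 3.8·9 = -24.2; e = -25.4 − (-24.2) = -1.2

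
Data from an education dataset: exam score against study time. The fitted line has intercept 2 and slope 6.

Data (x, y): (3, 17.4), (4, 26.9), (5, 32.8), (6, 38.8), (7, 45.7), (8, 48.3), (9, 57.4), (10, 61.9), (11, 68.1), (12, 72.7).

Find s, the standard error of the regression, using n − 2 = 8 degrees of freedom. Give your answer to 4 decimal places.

s = 1.5124

x=3: ŷ = 2 + 6·3 = 20; e = 17.4 − 20 = -2.6
x=4: ŷ = 2 + 6·4 = 26; e = 26.9 − 26 = 0.9
x=5: ŷ = 2 + 6·5 = 32; e = 32.8 − 32 = 0.8
x=6: ŷ = 2 + 6·6 = 38; e = 38.8 − 38 = 0.8
x=7: ŷ = 2 + 6·7 = 44; e = 45.7 − 44 = 1.7
x=8: ŷ = 2 + 6·8 = 50; e = 48.3 − 50 = -1.7
x=9: ŷ = 2 + 6·9 = 56; e = 57.4 − 56 = 1.4
x=10: ŷ = 2 + 6·10 = 62; e = 61.9 − 62 = -0.1
x=11: ŷ = 2 + 6·11 = 68; e = 68.1 − 68 = 0.1
x=12: ŷ = 2 + 6·12 = 74; e = 72.7 − 74 = -1.3
SSE = 6.76 + 0.81 + 0.64 + 0.64 + 2.89 + 2.89 + 1.96 + 0.01 + 0.01 + 1.69 = 18.3
s = √(18.3/8) = √2.2875 ≈ 1.5124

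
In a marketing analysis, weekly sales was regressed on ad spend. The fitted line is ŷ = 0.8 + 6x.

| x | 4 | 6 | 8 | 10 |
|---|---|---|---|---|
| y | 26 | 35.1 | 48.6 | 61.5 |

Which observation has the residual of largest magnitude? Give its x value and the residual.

x = 6, r = -1.7

x=4: ŷ = 0.8 + 6·4 = 24.8; r = 26 − 24.8 = 1.2
x=6: ŷ = 0.8 + 6·6 = 36.8; r = 35.1 − 36.8 = -1.7
x=8: ŷ = 0.8 + 6·8 = 48.8; r = 48.6 − 48.8 = -0.2
x=10: ŷ = 0.8 + 6·10 = 60.8; r = 61.5 − 60.8 = 0.7
Largest |r| is 1.7 at x = 6, residual -1.7.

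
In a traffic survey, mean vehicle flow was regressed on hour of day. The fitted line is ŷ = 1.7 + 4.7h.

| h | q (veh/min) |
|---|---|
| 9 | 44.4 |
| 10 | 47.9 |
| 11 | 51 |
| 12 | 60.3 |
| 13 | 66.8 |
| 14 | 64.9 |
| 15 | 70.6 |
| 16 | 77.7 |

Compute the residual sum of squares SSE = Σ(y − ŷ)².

SSE = 37.36

h=9: ŷ = 1.7 + 4.7·9 = 44; r = 44.4 − 44 = 0.4
h=10: ŷ = 1.7 + 4.7·10 = 48.7; r = 47.9 − 48.7 = -0.8
h=11: ŷ = 1.7 + 4.7·11 = 53.4; r = 51 − 53.4 = -2.4
h=12: ŷ = 1.7 + 4.7·12 = 58.1; r = 60.3 − 58.1 = 2.2
h=13: ŷ = 1.7 + 4.7·13 = 62.8; r = 66.8 − 62.8 = 4
h=14: ŷ = 1.7 + 4.7·14 = 67.5; r = 64.9 − 67.5 = -2.6
h=15: ŷ = 1.7 + 4.7·15 = 72.2; r = 70.6 − 72.2 = -1.6
h=16: ŷ = 1.7 + 4.7·16 = 76.9; r = 77.7 − 76.9 = 0.8
SSE = 0.16 + 0.64 + 5.76 + 4.84 + 16 + 6.76 + 2.56 + 0.64 = 37.36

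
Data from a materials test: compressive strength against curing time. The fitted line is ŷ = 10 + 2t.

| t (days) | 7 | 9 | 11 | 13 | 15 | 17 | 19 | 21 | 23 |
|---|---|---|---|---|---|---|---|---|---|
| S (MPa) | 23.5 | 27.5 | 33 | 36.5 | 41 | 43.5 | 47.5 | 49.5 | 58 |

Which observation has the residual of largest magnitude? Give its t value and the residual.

t = 21, r = -2.5

t=7: ŷ = 10 + 2·7 = 24; r = 23.5 − 24 = -0.5
t=9: ŷ = 10 + 2·9 = 28; r = 27.5 − 28 = -0.5
t=11: ŷ = 10 + 2·11 = 32; r = 33 − 32 = 1
t=13: ŷ = 10 + 2·13 = 36; r = 36.5 − 36 = 0.5
t=15: ŷ = 10 + 2·15 = 40; r = 41 − 40 = 1
t=17: ŷ = 10 + 2·17 = 44; r = 43.5 − 44 = -0.5
t=19: ŷ = 10 + 2·19 = 48; r = 47.5 − 48 = -0.5
t=21: ŷ = 10 + 2·21 = 52; r = 49.5 − 52 = -2.5
t=23: ŷ = 10 + 2·23 = 56; r = 58 − 56 = 2
Largest |r| is 2.5 at t = 21, residual -2.5.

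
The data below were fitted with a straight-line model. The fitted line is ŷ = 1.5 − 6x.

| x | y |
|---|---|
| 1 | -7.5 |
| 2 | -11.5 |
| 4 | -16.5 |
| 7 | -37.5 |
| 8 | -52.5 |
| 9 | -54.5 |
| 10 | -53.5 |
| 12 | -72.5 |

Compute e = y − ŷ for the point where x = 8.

ŷ = 1.5 − 6·8 = -46.5
e = -52.5 − (-46.5) = -6

e = -6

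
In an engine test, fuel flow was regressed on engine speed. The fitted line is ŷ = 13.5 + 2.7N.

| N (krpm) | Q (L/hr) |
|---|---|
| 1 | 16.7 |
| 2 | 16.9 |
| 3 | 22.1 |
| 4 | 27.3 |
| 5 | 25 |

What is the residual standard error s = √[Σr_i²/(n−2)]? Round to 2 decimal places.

s = 2.42

N=1: ŷ = 13.5 + 2.7·1 = 16.2; r = 16.7 − 16.2 = 0.5
N=2: ŷ = 13.5 + 2.7·2 = 18.9; r = 16.9 − 18.9 = -2
N=3: ŷ = 13.5 + 2.7·3 = 21.6; r = 22.1 − 21.6 = 0.5
N=4: ŷ = 13.5 + 2.7·4 = 24.3; r = 27.3 − 24.3 = 3
N=5: ŷ = 13.5 + 2.7·5 = 27; r = 25 − 27 = -2
SSE = 0.25 + 4 + 0.25 + 9 + 4 = 17.5
s = √(17.5/3) = √5.83333 ≈ 2.42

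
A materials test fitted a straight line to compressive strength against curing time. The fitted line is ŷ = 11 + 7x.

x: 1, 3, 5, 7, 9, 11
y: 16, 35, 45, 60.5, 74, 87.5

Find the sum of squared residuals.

SSE = 14.5

x=1: ŷ = 11 + 7·1 = 18; e = 16 − 18 = -2
x=3: ŷ = 11 + 7·3 = 32; e = 35 − 32 = 3
x=5: ŷ = 11 + 7·5 = 46; e = 45 − 46 = -1
x=7: ŷ = 11 + 7·7 = 60; e = 60.5 − 60 = 0.5
x=9: ŷ = 11 + 7·9 = 74; e = 74 − 74 = 0
x=11: ŷ = 11 + 7·11 = 88; e = 87.5 − 88 = -0.5
SSE = 4 + 9 + 1 + 0.25 + 0 + 0.25 = 14.5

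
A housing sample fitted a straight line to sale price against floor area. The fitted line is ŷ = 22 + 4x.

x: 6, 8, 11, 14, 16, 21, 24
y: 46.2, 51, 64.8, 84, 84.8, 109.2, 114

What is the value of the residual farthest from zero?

x=6: ŷ = 22 + 4·6 = 46; r = 46.2 − 46 = 0.2
x=8: ŷ = 22 + 4·8 = 54; r = 51 − 54 = -3
x=11: ŷ = 22 + 4·11 = 66; r = 64.8 − 66 = -1.2
x=14: ŷ = 22 + 4·14 = 78; r = 84 − 78 = 6
x=16: ŷ = 22 + 4·16 = 86; r = 84.8 − 86 = -1.2
x=21: ŷ = 22 + 4·21 = 106; r = 109.2 − 106 = 3.2
x=24: ŷ = 22 + 4·24 = 118; r = 114 − 118 = -4
Largest |r| is 6 at x = 14, residual 6.

r = 6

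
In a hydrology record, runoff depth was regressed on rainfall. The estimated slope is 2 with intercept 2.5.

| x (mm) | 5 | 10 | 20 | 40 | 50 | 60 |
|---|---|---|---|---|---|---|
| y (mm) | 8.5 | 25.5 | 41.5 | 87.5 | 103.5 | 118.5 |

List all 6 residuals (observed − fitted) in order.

x=5: ŷ = 2.5 + 2·5 = 12.5; r = 8.5 − 12.5 = -4
x=10: ŷ = 2.5 + 2·10 = 22.5; r = 25.5 − 22.5 = 3
x=20: ŷ = 2.5 + 2·20 = 42.5; r = 41.5 − 42.5 = -1
x=40: ŷ = 2.5 + 2·40 = 82.5; r = 87.5 − 82.5 = 5
x=50: ŷ = 2.5 + 2·50 = 102.5; r = 103.5 − 102.5 = 1
x=60: ŷ = 2.5 + 2·60 = 122.5; r = 118.5 − 122.5 = -4

-4, 3, -1, 5, 1, -4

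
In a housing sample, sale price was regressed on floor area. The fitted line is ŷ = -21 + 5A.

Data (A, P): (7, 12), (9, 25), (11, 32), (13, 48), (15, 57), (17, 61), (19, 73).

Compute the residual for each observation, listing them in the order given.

-2, 1, -2, 4, 3, -3, -1

A=7: ŷ = -21 + 5·7 = 14; r = 12 − 14 = -2
A=9: ŷ = -21 + 5·9 = 24; r = 25 − 24 = 1
A=11: ŷ = -21 + 5·11 = 34; r = 32 − 34 = -2
A=13: ŷ = -21 + 5·13 = 44; r = 48 − 44 = 4
A=15: ŷ = -21 + 5·15 = 54; r = 57 − 54 = 3
A=17: ŷ = -21 + 5·17 = 64; r = 61 − 64 = -3
A=19: ŷ = -21 + 5·19 = 74; r = 73 − 74 = -1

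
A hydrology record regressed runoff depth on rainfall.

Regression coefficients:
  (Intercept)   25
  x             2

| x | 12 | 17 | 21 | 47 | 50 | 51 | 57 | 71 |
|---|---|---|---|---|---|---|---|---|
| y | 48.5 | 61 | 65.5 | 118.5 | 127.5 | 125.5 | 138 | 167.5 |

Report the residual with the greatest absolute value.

x=12: ŷ = 25 + 2·12 = 49; r = 48.5 − 49 = -0.5
x=17: ŷ = 25 + 2·17 = 59; r = 61 − 59 = 2
x=21: ŷ = 25 + 2·21 = 67; r = 65.5 − 67 = -1.5
x=47: ŷ = 25 + 2·47 = 119; r = 118.5 − 119 = -0.5
x=50: ŷ = 25 + 2·50 = 125; r = 127.5 − 125 = 2.5
x=51: ŷ = 25 + 2·51 = 127; r = 125.5 − 127 = -1.5
x=57: ŷ = 25 + 2·57 = 139; r = 138 − 139 = -1
x=71: ŷ = 25 + 2·71 = 167; r = 167.5 − 167 = 0.5
Largest |r| is 2.5 at x = 50, residual 2.5.

r = 2.5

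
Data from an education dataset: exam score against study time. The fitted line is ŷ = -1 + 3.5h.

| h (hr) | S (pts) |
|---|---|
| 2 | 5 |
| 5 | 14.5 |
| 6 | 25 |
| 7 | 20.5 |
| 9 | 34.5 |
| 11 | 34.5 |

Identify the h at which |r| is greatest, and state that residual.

h=2: ŷ = -1 + 3.5·2 = 6; r = 5 − 6 = -1
h=5: ŷ = -1 + 3.5·5 = 16.5; r = 14.5 − 16.5 = -2
h=6: ŷ = -1 + 3.5·6 = 20; r = 25 − 20 = 5
h=7: ŷ = -1 + 3.5·7 = 23.5; r = 20.5 − 23.5 = -3
h=9: ŷ = -1 + 3.5·9 = 30.5; r = 34.5 − 30.5 = 4
h=11: ŷ = -1 + 3.5·11 = 37.5; r = 34.5 − 37.5 = -3
Largest |r| is 5 at h = 6, residual 5.

h = 6, r = 5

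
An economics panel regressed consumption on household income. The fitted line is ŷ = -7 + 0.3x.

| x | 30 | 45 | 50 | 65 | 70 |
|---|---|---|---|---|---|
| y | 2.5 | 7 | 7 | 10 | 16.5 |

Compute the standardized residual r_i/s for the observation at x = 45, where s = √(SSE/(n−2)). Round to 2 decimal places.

0.23

x=30: ŷ = -7 + 0.3·30 = 2; r = 2.5 − 2 = 0.5
x=45: ŷ = -7 + 0.3·45 = 6.5; r = 7 − 6.5 = 0.5
x=50: ŷ = -7 + 0.3·50 = 8; r = 7 − 8 = -1
x=65: ŷ = -7 + 0.3·65 = 12.5; r = 10 − 12.5 = -2.5
x=70: ŷ = -7 + 0.3·70 = 14; r = 16.5 − 14 = 2.5
SSE = 0.25 + 0.25 + 1 + 6.25 + 6.25 = 14
s = √(14/3) = 2.16025
r/s = 0.5 / 2.16025 = 0.23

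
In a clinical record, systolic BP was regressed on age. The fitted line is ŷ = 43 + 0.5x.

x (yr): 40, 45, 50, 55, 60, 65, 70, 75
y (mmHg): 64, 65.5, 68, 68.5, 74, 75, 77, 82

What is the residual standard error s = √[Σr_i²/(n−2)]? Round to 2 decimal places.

x=40: ŷ = 43 + 0.5·40 = 63; r = 64 − 63 = 1
x=45: ŷ = 43 + 0.5·45 = 65.5; r = 65.5 − 65.5 = 0
x=50: ŷ = 43 + 0.5·50 = 68; r = 68 − 68 = 0
x=55: ŷ = 43 + 0.5·55 = 70.5; r = 68.5 − 70.5 = -2
x=60: ŷ = 43 + 0.5·60 = 73; r = 74 − 73 = 1
x=65: ŷ = 43 + 0.5·65 = 75.5; r = 75 − 75.5 = -0.5
x=70: ŷ = 43 + 0.5·70 = 78; r = 77 − 78 = -1
x=75: ŷ = 43 + 0.5·75 = 80.5; r = 82 − 80.5 = 1.5
SSE = 1 + 0 + 0 + 4 + 1 + 0.25 + 1 + 2.25 = 9.5
s = √(9.5/6) = √1.58333 ≈ 1.26

s = 1.26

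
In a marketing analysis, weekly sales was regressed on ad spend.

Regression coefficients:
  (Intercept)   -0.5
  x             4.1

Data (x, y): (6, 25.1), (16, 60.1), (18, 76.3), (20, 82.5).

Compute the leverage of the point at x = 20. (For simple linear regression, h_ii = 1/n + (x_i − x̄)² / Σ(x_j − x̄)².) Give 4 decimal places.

h = 0.4655

x̄ = (6 + 16 + 18 + 20)/4 = 15
Σ(x − x̄)² = 81 + 1 + 9 + 25 = 116
h = 1/4 + (5)²/116 = 0.25 + 0.215517 = 0.4655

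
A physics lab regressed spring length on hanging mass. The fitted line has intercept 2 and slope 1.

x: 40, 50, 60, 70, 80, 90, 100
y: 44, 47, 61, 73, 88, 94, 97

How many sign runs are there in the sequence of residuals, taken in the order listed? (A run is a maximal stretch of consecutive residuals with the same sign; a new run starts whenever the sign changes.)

4 runs

x=40: ŷ = 2 + 40 = 42; r = 44 − 42 = 2
x=50: ŷ = 2 + 50 = 52; r = 47 − 52 = -5
x=60: ŷ = 2 + 60 = 62; r = 61 − 62 = -1
x=70: ŷ = 2 + 70 = 72; r = 73 − 72 = 1
x=80: ŷ = 2 + 80 = 82; r = 88 − 82 = 6
x=90: ŷ = 2 + 90 = 92; r = 94 − 92 = 2
x=100: ŷ = 2 + 100 = 102; r = 97 − 102 = -5
Signs: + − − + + + −
Runs: +×1, −×2, +×3, −×1 → 4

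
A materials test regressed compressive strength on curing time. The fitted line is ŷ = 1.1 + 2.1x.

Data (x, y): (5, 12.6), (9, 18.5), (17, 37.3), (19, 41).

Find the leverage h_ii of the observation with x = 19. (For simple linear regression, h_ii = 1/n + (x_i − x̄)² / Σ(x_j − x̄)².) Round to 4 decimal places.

h = 0.5725

x̄ = (5 + 9 + 17 + 19)/4 = 12.5
Σ(x − x̄)² = 56.25 + 12.25 + 20.25 + 42.25 = 131
h = 1/4 + (6.5)²/131 = 0.25 + 0.322519 = 0.5725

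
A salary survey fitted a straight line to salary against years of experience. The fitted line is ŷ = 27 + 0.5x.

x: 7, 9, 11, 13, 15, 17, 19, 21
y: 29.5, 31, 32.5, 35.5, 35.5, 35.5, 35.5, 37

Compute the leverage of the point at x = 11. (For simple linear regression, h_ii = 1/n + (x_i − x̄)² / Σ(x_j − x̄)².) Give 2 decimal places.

h = 0.18

x̄ = (7 + 9 + 11 + 13 + 15 + 17 + 19 + 21)/8 = 14
Σ(x − x̄)² = 49 + 25 + 9 + 1 + 1 + 9 + 25 + 49 = 168
h = 1/8 + (-3)²/168 = 0.125 + 0.0535714 = 0.18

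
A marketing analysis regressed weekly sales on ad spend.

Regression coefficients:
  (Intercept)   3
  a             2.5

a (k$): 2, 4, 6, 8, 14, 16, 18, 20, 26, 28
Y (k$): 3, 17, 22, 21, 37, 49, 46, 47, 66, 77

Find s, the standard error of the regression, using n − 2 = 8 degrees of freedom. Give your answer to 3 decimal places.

a=2: ŷ = 3 + 2.5·2 = 8; e = 3 − 8 = -5
a=4: ŷ = 3 + 2.5·4 = 13; e = 17 − 13 = 4
a=6: ŷ = 3 + 2.5·6 = 18; e = 22 − 18 = 4
a=8: ŷ = 3 + 2.5·8 = 23; e = 21 − 23 = -2
a=14: ŷ = 3 + 2.5·14 = 38; e = 37 − 38 = -1
a=16: ŷ = 3 + 2.5·16 = 43; e = 49 − 43 = 6
a=18: ŷ = 3 + 2.5·18 = 48; e = 46 − 48 = -2
a=20: ŷ = 3 + 2.5·20 = 53; e = 47 − 53 = -6
a=26: ŷ = 3 + 2.5·26 = 68; e = 66 − 68 = -2
a=28: ŷ = 3 + 2.5·28 = 73; e = 77 − 73 = 4
SSE = 25 + 16 + 16 + 4 + 1 + 36 + 4 + 36 + 4 + 16 = 158
s = √(158/8) = √19.75 ≈ 4.444

s = 4.444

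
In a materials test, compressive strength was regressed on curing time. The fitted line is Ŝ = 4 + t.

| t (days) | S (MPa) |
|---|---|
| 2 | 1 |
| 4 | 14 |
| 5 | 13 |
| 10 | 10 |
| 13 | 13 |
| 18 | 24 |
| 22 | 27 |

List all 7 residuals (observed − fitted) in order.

-5, 6, 4, -4, -4, 2, 1

t=2: Ŝ = 4 + 2 = 6; r = 1 − 6 = -5
t=4: Ŝ = 4 + 4 = 8; r = 14 − 8 = 6
t=5: Ŝ = 4 + 5 = 9; r = 13 − 9 = 4
t=10: Ŝ = 4 + 10 = 14; r = 10 − 14 = -4
t=13: Ŝ = 4 + 13 = 17; r = 13 − 17 = -4
t=18: Ŝ = 4 + 18 = 22; r = 24 − 22 = 2
t=22: Ŝ = 4 + 22 = 26; r = 27 − 26 = 1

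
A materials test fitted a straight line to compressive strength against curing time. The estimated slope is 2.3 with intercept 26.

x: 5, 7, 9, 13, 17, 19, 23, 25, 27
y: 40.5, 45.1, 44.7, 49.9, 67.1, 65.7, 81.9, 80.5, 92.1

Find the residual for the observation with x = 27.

r = 4

ŷ = 26 + 2.3·27 = 88.1
r = 92.1 − 88.1 = 4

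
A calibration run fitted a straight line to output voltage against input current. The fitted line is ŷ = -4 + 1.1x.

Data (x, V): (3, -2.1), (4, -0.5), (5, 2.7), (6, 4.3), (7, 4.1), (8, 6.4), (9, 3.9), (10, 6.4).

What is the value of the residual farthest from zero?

x=3: ŷ = -4 + 1.1·3 = -0.7; r = -2.1 − (-0.7) = -1.4
x=4: ŷ = -4 + 1.1·4 = 0.4; r = -0.5 − 0.4 = -0.9
x=5: ŷ = -4 + 1.1·5 = 1.5; r = 2.7 − 1.5 = 1.2
x=6: ŷ = -4 + 1.1·6 = 2.6; r = 4.3 − 2.6 = 1.7
x=7: ŷ = -4 + 1.1·7 = 3.7; r = 4.1 − 3.7 = 0.4
x=8: ŷ = -4 + 1.1·8 = 4.8; r = 6.4 − 4.8 = 1.6
x=9: ŷ = -4 + 1.1·9 = 5.9; r = 3.9 − 5.9 = -2
x=10: ŷ = -4 + 1.1·10 = 7; r = 6.4 − 7 = -0.6
Largest |r| is 2 at x = 9, residual -2.

r = -2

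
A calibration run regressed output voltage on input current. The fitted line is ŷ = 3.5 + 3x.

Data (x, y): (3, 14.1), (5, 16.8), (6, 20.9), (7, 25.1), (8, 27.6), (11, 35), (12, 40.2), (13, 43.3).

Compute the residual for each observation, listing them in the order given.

1.6, -1.7, -0.6, 0.6, 0.1, -1.5, 0.7, 0.8

x=3: ŷ = 3.5 + 3·3 = 12.5; r = 14.1 − 12.5 = 1.6
x=5: ŷ = 3.5 + 3·5 = 18.5; r = 16.8 − 18.5 = -1.7
x=6: ŷ = 3.5 + 3·6 = 21.5; r = 20.9 − 21.5 = -0.6
x=7: ŷ = 3.5 + 3·7 = 24.5; r = 25.1 − 24.5 = 0.6
x=8: ŷ = 3.5 + 3·8 = 27.5; r = 27.6 − 27.5 = 0.1
x=11: ŷ = 3.5 + 3·11 = 36.5; r = 35 − 36.5 = -1.5
x=12: ŷ = 3.5 + 3·12 = 39.5; r = 40.2 − 39.5 = 0.7
x=13: ŷ = 3.5 + 3·13 = 42.5; r = 43.3 − 42.5 = 0.8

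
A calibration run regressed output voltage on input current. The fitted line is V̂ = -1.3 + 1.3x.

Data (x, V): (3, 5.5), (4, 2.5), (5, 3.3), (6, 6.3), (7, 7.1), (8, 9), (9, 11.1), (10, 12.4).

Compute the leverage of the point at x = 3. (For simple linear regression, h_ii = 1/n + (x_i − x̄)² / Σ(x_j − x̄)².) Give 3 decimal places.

h = 0.417

x̄ = (3 + 4 + 5 + 6 + 7 + 8 + 9 + 10)/8 = 6.5
Σ(x − x̄)² = 12.25 + 6.25 + 2.25 + 0.25 + 0.25 + 2.25 + 6.25 + 12.25 = 42
h = 1/8 + (-3.5)²/42 = 0.125 + 0.291667 = 0.417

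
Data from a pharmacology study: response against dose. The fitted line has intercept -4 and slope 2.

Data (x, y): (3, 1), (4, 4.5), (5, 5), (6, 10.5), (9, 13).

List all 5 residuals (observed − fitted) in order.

x=3: ŷ = -4 + 2·3 = 2; r = 1 − 2 = -1
x=4: ŷ = -4 + 2·4 = 4; r = 4.5 − 4 = 0.5
x=5: ŷ = -4 + 2·5 = 6; r = 5 − 6 = -1
x=6: ŷ = -4 + 2·6 = 8; r = 10.5 − 8 = 2.5
x=9: ŷ = -4 + 2·9 = 14; r = 13 − 14 = -1

-1, 0.5, -1, 2.5, -1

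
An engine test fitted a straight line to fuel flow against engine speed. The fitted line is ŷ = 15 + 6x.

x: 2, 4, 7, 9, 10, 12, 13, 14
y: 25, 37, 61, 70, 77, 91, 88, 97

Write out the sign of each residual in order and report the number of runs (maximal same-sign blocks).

x=2: ŷ = 15 + 6·2 = 27; e = 25 − 27 = -2
x=4: ŷ = 15 + 6·4 = 39; e = 37 − 39 = -2
x=7: ŷ = 15 + 6·7 = 57; e = 61 − 57 = 4
x=9: ŷ = 15 + 6·9 = 69; e = 70 − 69 = 1
x=10: ŷ = 15 + 6·10 = 75; e = 77 − 75 = 2
x=12: ŷ = 15 + 6·12 = 87; e = 91 − 87 = 4
x=13: ŷ = 15 + 6·13 = 93; e = 88 − 93 = -5
x=14: ŷ = 15 + 6·14 = 99; e = 97 − 99 = -2
Signs: − − + + + + − −
Runs: −×2, +×4, −×2 → 3

3 runs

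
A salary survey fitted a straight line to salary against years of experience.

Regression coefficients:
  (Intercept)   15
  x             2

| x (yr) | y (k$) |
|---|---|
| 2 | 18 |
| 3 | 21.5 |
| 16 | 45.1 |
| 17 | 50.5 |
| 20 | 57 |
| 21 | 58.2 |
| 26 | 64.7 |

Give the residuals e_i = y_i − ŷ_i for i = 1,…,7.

x=2: ŷ = 15 + 2·2 = 19; e = 18 − 19 = -1
x=3: ŷ = 15 + 2·3 = 21; e = 21.5 − 21 = 0.5
x=16: ŷ = 15 + 2·16 = 47; e = 45.1 − 47 = -1.9
x=17: ŷ = 15 + 2·17 = 49; e = 50.5 − 49 = 1.5
x=20: ŷ = 15 + 2·20 = 55; e = 57 − 55 = 2
x=21: ŷ = 15 + 2·21 = 57; e = 58.2 − 57 = 1.2
x=26: ŷ = 15 + 2·26 = 67; e = 64.7 − 67 = -2.3

-1, 0.5, -1.9, 1.5, 2, 1.2, -2.3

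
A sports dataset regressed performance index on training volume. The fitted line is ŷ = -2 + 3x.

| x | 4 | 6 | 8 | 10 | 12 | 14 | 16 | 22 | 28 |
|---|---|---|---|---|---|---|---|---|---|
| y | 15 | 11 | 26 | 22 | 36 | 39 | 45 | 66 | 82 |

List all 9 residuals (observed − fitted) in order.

5, -5, 4, -6, 2, -1, -1, 2, 0

x=4: ŷ = -2 + 3·4 = 10; e = 15 − 10 = 5
x=6: ŷ = -2 + 3·6 = 16; e = 11 − 16 = -5
x=8: ŷ = -2 + 3·8 = 22; e = 26 − 22 = 4
x=10: ŷ = -2 + 3·10 = 28; e = 22 − 28 = -6
x=12: ŷ = -2 + 3·12 = 34; e = 36 − 34 = 2
x=14: ŷ = -2 + 3·14 = 40; e = 39 − 40 = -1
x=16: ŷ = -2 + 3·16 = 46; e = 45 − 46 = -1
x=22: ŷ = -2 + 3·22 = 64; e = 66 − 64 = 2
x=28: ŷ = -2 + 3·28 = 82; e = 82 − 82 = 0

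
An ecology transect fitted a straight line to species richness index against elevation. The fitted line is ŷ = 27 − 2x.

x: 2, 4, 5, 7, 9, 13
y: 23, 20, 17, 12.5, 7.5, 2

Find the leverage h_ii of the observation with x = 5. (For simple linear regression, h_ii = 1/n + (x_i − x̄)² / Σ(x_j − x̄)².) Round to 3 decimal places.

x̄ = (2 + 4 + 5 + 7 + 9 + 13)/6 = 6.66667
Σ(x − x̄)² = 21.7778 + 7.11111 + 2.77778 + 0.111111 + 5.44444 + 40.1111 = 77.3333
h = 1/6 + (-1.66667)²/77.3333 = 0.166667 + 0.0359195 = 0.203

h = 0.203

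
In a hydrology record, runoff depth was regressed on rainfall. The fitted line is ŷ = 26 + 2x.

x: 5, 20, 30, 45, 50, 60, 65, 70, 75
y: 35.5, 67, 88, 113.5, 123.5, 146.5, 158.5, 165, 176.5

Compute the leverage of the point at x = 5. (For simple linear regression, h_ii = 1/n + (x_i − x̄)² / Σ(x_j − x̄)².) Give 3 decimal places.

h = 0.489

x̄ = (5 + 20 + 30 + 45 + 50 + 60 + 65 + 70 + 75)/9 = 46.6667
Σ(x − x̄)² = 1736.11 + 711.111 + 277.778 + 2.77778 + 11.1111 + 177.778 + 336.111 + 544.444 + 802.778 = 4600
h = 1/9 + (-41.6667)²/4600 = 0.111111 + 0.377415 = 0.489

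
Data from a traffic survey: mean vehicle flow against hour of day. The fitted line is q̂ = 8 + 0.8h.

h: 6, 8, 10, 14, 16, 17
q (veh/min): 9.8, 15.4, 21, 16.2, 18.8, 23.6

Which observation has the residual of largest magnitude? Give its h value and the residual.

h = 10, r = 5

h=6: q̂ = 8 + 0.8·6 = 12.8; r = 9.8 − 12.8 = -3
h=8: q̂ = 8 + 0.8·8 = 14.4; r = 15.4 − 14.4 = 1
h=10: q̂ = 8 + 0.8·10 = 16; r = 21 − 16 = 5
h=14: q̂ = 8 + 0.8·14 = 19.2; r = 16.2 − 19.2 = -3
h=16: q̂ = 8 + 0.8·16 = 20.8; r = 18.8 − 20.8 = -2
h=17: q̂ = 8 + 0.8·17 = 21.6; r = 23.6 − 21.6 = 2
Largest |r| is 5 at h = 10, residual 5.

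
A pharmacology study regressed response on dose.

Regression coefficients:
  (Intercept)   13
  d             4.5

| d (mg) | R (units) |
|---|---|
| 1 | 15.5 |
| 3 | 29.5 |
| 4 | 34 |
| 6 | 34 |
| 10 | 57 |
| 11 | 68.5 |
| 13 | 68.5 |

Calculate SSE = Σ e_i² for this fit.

SSE = 104

d=1: ŷ = 13 + 4.5·1 = 17.5; e = 15.5 − 17.5 = -2
d=3: ŷ = 13 + 4.5·3 = 26.5; e = 29.5 − 26.5 = 3
d=4: ŷ = 13 + 4.5·4 = 31; e = 34 − 31 = 3
d=6: ŷ = 13 + 4.5·6 = 40; e = 34 − 40 = -6
d=10: ŷ = 13 + 4.5·10 = 58; e = 57 − 58 = -1
d=11: ŷ = 13 + 4.5·11 = 62.5; e = 68.5 − 62.5 = 6
d=13: ŷ = 13 + 4.5·13 = 71.5; e = 68.5 − 71.5 = -3
SSE = 4 + 9 + 9 + 36 + 1 + 36 + 9 = 104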